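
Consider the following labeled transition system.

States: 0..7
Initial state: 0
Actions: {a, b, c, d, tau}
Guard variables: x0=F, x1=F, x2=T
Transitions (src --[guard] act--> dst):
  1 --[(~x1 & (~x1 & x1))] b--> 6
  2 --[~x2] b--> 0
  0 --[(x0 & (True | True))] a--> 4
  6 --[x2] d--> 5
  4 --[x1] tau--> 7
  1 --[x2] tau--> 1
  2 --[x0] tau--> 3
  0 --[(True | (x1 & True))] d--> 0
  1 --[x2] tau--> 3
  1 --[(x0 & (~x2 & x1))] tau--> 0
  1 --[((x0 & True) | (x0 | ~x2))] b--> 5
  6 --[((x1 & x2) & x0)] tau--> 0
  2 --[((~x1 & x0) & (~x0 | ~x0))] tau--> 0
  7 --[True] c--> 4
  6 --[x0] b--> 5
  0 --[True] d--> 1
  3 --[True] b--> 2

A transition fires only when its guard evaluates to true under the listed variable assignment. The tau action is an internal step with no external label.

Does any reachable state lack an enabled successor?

Reach set: {0,1,2,3}
  0: d→0  d→1  [deg 2]
  1: tau→1  tau→3  [deg 2]
  2: ∅  [STUCK]
  3: b→2  [deg 1]
witness 2: d·tau·b

Answer: DEADLOCK at state 2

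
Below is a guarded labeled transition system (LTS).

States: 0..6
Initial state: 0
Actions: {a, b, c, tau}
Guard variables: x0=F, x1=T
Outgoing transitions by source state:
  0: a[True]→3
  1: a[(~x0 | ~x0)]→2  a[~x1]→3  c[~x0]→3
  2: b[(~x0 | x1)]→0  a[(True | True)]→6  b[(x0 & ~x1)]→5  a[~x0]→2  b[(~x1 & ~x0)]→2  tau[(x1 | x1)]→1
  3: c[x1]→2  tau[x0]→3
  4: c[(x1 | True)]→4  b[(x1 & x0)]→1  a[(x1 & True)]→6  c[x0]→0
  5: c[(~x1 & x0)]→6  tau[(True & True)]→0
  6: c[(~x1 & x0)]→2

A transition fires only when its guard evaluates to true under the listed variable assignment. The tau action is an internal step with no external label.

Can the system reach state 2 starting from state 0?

Answer: REACHABLE

Trace:
After dropping false guards: 11 live edges.
Layer 0: {0}
Layer 1: {3}  total {0,3}
Layer 2: {2}  total {0,2,3}
Layer 3: {1,6}  total {0,1,2,3,6}
R = {0,1,2,3,6}
Path to 2: a·c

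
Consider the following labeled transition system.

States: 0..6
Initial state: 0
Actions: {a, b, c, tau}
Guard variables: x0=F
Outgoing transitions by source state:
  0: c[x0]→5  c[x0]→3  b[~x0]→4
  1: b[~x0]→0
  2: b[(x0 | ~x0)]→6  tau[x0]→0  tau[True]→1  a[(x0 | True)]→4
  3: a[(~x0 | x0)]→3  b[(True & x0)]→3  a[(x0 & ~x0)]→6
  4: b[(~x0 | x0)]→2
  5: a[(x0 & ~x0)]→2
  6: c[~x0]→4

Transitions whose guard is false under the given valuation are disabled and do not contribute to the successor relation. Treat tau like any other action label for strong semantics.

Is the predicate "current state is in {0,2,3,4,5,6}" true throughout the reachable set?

Answer: INVARIANT VIOLATED at state 1

Working:
Allowed set {0,2,3,4,5,6}
R = {0,1,2,4,6}
  0: ✓
  1: outside
  2: ✓
  4: ✓
  6: ✓
counterexample path to 1: b·b·tau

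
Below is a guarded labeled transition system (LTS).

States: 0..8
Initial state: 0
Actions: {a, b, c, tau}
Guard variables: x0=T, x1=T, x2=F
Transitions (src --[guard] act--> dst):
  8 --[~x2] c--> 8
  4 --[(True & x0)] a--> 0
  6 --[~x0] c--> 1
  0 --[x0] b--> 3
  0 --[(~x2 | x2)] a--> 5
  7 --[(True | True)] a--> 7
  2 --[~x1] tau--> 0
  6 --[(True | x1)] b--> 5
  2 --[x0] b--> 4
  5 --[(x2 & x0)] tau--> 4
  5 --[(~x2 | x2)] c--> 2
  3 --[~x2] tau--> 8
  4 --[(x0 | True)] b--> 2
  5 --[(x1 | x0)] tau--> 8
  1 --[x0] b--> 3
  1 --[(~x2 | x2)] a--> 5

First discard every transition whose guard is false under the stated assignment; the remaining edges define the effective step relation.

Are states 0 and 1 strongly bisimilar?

Answer: BISIMILAR

Trace:
Compute ~ classes (split until stable):
  round 0: {{0,1,2,3,4,5,6,7,8}}
  round 1: {{0,1,4},{2,6},{3},{5},{7},{8}}
  round 2: {{0,1},{2},{3},{4},{5},{6},{7},{8}}
8 equivalence class(es) (converged in 3)
0∈{0,1}, 1∈{0,1}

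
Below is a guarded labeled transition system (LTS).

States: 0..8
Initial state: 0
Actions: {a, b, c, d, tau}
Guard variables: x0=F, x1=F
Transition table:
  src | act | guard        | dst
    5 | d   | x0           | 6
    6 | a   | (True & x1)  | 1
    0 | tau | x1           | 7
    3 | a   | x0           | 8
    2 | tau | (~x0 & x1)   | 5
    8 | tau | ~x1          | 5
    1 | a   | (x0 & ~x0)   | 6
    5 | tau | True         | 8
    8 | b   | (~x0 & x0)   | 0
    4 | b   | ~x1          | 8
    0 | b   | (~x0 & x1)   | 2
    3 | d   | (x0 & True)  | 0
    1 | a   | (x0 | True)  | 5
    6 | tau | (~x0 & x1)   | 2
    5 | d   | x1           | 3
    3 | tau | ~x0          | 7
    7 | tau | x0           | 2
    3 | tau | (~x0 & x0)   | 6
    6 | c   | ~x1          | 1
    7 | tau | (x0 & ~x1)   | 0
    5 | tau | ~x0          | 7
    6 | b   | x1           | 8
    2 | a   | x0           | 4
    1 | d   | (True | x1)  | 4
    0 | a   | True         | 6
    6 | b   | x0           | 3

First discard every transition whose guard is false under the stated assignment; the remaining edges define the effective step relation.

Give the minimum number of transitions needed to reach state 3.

BFS to 3:
  depth 0: {0}
  depth 1: {6}
  depth 2: {1}
  depth 3: {4,5}
  depth 4: {7,8}
3 never appears.

Answer: UNREACHABLE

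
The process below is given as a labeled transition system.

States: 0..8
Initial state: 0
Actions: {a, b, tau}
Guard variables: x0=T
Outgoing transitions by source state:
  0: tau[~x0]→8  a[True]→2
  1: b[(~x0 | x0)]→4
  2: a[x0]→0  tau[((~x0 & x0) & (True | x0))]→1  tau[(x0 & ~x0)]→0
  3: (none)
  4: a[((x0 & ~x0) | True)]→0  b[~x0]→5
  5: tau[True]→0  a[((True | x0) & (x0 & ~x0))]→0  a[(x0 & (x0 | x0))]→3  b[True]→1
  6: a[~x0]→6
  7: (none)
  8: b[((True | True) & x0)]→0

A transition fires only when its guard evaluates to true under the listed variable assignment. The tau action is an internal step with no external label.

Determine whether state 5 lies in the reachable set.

Guard filter leaves 8 enabled edge(s).
L0 = {0}
L1 = {2}  cumulative {0,2}
R = {0,2}

Answer: UNREACHABLE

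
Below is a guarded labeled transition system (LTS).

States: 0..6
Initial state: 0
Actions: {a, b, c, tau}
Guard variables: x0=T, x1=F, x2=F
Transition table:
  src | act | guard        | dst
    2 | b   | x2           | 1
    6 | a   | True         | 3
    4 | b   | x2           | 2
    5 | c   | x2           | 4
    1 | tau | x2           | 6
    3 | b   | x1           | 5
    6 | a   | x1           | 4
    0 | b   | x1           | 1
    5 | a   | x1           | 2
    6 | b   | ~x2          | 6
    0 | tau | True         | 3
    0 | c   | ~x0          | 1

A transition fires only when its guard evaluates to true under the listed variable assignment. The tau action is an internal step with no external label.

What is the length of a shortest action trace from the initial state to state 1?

Answer: UNREACHABLE

Working:
Breadth-first toward 1:
  Layer 0: {0}
  Layer 1: {3}
1 never appears.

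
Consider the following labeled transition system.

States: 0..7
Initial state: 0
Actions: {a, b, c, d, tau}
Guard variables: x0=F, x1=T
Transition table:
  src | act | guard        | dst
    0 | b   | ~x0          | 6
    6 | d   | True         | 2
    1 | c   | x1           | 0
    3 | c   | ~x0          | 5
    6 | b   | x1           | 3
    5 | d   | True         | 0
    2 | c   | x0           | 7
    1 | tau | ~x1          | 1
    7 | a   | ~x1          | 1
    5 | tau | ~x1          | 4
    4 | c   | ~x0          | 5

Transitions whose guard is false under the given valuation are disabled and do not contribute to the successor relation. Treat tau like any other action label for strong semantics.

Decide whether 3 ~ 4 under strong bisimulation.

Answer: BISIMILAR

Working:
Bisimulation quotient by refinement:
  P[0] = {{0,1,2,3,4,5,6,7}}
  P[1] = {{0},{1,3,4},{2,7},{5},{6}}
  P[2] = {{0},{1},{2,7},{3,4},{5},{6}}
stable after 3 split(s): 6 block(s)
3∈{3,4}, 4∈{3,4}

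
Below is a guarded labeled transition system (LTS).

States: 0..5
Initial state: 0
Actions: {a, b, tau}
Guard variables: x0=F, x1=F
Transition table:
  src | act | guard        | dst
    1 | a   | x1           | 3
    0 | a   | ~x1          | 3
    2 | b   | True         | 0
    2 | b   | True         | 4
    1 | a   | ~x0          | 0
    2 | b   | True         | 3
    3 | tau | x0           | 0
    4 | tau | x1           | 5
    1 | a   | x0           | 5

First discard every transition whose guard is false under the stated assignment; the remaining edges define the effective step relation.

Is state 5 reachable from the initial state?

Answer: UNREACHABLE

Working:
Guard filter leaves 5 enabled edge(s).
depth 0: {0}
depth 1: {3}  cumulative {0,3}
R = {0,3}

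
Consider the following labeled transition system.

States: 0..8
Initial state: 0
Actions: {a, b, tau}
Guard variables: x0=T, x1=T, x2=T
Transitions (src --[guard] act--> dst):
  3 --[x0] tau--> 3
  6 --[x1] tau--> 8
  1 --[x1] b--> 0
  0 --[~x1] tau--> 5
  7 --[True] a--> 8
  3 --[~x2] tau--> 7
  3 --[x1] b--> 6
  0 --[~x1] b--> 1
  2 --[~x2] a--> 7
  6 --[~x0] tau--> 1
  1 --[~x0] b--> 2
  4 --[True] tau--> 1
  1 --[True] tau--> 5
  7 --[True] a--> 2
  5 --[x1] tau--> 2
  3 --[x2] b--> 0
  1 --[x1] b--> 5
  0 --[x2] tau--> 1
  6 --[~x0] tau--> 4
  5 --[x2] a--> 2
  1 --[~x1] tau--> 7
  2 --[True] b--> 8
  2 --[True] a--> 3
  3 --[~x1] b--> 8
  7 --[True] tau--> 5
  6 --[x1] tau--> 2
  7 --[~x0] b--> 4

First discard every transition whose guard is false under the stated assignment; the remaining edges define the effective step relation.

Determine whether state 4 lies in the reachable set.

Guard filter leaves 17 enabled edge(s).
depth 0: {0}
depth 1: {1}  now seen {0,1}
depth 2: {5}  now seen {0,1,5}
depth 3: {2}  now seen {0,1,2,5}
depth 4: {3,8}  now seen {0,1,2,3,5,8}
depth 5: {6}  now seen {0,1,2,3,5,6,8}
Reach set: {0,1,2,3,5,6,8}

Answer: UNREACHABLE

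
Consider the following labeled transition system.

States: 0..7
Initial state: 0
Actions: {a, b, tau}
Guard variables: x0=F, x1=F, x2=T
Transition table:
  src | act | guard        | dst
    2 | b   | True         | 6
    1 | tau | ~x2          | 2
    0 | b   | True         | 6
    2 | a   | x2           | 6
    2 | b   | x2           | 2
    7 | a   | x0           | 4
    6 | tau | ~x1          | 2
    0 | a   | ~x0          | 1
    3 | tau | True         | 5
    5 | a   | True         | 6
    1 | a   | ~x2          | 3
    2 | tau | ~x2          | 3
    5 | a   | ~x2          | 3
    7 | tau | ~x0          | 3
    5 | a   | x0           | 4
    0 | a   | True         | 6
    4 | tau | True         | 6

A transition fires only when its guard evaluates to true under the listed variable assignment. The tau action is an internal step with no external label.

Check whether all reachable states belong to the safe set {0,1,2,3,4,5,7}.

Safe = {0,1,2,3,4,5,7}
Reachable = {0,1,2,6}
  0: ok
  1: ok
  2: ok
  6: ✗ unsafe
witness against invariant: b → 6

Answer: INVARIANT VIOLATED at state 6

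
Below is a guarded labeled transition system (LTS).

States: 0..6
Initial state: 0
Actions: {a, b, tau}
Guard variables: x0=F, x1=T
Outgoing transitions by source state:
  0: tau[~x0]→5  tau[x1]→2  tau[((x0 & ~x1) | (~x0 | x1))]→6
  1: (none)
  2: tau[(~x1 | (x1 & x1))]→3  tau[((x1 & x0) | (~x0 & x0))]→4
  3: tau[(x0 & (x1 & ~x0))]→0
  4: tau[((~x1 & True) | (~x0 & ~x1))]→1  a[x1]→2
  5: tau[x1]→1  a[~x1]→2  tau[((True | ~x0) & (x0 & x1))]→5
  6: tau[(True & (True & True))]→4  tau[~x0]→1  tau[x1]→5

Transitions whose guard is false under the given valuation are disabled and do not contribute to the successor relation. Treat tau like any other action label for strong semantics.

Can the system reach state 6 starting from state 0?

After dropping false guards: 9 live edges.
L0 = {0}
L1 = {2,5,6}  total {0,2,5,6}
L2 = {1,3,4}  total {0,1,2,3,4,5,6}
Reachable = {0,1,2,3,4,5,6}
Path to 6: tau

Answer: REACHABLE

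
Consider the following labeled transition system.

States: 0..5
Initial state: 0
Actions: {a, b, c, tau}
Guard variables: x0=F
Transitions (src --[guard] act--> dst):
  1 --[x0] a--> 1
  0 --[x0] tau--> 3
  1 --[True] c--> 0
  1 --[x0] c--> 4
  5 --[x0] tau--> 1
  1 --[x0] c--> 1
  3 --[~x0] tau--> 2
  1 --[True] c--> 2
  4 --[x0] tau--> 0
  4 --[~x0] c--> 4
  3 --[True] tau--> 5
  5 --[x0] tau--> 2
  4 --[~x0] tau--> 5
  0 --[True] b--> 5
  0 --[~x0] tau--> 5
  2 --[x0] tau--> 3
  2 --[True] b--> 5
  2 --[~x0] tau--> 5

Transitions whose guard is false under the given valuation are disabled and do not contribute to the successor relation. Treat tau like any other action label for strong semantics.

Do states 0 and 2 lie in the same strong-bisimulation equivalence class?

Refine partition for ~:
  P[0] = {{0,1,2,3,4,5}}
  P[1] = {{0,2},{1},{3},{4},{5}}
Fixed point at round 2; 5 class(es).
0∈{0,2}, 2∈{0,2}

Answer: BISIMILAR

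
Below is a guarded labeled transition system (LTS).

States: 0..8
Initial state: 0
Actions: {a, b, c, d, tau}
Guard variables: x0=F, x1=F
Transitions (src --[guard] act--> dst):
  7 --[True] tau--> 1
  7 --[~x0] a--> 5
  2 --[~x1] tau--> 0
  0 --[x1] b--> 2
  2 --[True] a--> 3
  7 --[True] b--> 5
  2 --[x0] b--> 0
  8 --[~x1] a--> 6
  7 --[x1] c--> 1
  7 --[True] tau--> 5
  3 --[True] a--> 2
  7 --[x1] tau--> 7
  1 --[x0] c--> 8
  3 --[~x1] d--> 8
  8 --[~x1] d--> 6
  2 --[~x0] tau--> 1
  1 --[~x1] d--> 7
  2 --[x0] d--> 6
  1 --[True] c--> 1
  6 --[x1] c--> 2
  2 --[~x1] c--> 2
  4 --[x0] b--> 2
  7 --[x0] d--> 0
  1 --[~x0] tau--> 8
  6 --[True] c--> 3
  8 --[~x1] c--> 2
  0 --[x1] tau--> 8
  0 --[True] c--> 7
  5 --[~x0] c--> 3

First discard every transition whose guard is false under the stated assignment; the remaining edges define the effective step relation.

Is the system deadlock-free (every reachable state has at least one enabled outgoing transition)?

Answer: DEADLOCK-FREE

Trace:
R = {0,1,2,3,5,6,7,8}
  0: c→7  [1 exit(s)]
  1: c→1  d→7  tau→8  [3 exit(s)]
  2: a→3  c→2  tau→0  tau→1  [4 exit(s)]
  3: a→2  d→8  [2 exit(s)]
  5: c→3  [1 exit(s)]
  6: c→3  [1 exit(s)]
  7: a→5  b→5  tau→1  tau→5  [4 exit(s)]
  8: a→6  c→2  d→6  [3 exit(s)]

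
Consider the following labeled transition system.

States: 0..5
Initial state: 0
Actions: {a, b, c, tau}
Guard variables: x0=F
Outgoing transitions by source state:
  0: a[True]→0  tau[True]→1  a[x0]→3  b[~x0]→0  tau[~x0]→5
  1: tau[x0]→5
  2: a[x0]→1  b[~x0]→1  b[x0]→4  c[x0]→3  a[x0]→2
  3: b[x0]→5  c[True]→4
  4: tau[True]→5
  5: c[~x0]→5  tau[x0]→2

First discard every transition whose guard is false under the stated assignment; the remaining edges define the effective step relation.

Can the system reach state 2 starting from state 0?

After dropping false guards: 8 live edges.
depth 0: {0}
depth 1: {1,5}  now seen {0,1,5}
Reachable = {0,1,5}

Answer: UNREACHABLE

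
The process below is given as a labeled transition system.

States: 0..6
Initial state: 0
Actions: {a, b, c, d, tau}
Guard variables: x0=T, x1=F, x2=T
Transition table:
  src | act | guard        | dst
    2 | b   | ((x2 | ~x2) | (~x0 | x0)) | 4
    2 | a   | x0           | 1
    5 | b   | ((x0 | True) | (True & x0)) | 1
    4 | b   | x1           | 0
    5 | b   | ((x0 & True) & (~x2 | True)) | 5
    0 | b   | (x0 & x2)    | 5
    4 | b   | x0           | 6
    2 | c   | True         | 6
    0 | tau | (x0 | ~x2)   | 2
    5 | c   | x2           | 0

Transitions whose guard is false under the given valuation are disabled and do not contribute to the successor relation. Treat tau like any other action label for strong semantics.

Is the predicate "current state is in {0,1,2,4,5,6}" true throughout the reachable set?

Answer: INVARIANT HOLDS

Trace:
Allowed set {0,1,2,4,5,6}
Reachable = {0,1,2,4,5,6}
  0: safe
  1: safe
  2: safe
  4: safe
  5: safe
  6: safe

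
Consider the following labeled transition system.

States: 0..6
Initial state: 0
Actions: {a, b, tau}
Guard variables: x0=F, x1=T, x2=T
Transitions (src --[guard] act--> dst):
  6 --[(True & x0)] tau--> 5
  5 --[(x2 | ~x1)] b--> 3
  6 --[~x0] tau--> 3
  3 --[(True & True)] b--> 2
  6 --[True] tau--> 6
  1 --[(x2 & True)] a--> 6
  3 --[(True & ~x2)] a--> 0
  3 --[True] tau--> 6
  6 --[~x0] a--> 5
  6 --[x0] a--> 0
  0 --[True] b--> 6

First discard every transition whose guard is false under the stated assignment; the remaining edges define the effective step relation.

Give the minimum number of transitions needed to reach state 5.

Answer: 2

Trace:
Breadth-first toward 5:
  L0 = {0}
  L1 = {6}
  L2 = {3,5}
depth(5)=2, e.g. b·a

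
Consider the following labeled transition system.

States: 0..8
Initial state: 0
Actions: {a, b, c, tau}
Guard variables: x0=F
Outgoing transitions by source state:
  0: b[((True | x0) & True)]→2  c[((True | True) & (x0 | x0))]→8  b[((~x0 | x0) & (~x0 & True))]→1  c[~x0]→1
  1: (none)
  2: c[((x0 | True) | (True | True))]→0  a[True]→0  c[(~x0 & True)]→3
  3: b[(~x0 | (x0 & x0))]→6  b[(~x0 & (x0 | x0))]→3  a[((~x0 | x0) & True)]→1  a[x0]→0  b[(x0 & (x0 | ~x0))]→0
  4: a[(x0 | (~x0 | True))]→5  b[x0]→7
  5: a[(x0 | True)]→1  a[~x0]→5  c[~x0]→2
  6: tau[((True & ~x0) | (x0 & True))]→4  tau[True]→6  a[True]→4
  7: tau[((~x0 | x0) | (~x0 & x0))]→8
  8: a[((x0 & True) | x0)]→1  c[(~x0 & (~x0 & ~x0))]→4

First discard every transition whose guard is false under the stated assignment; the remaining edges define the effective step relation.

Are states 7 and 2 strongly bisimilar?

Answer: NOT BISIMILAR

Analysis:
Compute ~ classes (split until stable):
  round 0: {{0,1,2,3,4,5,6,7,8}}
  round 1: {{0},{1},{2,5},{3},{4},{6},{7},{8}}
  round 2: {{0},{1},{2},{3},{4},{5},{6},{7},{8}}
Fixed point at round 3; 9 class(es).
7∈{7}, 2∈{2}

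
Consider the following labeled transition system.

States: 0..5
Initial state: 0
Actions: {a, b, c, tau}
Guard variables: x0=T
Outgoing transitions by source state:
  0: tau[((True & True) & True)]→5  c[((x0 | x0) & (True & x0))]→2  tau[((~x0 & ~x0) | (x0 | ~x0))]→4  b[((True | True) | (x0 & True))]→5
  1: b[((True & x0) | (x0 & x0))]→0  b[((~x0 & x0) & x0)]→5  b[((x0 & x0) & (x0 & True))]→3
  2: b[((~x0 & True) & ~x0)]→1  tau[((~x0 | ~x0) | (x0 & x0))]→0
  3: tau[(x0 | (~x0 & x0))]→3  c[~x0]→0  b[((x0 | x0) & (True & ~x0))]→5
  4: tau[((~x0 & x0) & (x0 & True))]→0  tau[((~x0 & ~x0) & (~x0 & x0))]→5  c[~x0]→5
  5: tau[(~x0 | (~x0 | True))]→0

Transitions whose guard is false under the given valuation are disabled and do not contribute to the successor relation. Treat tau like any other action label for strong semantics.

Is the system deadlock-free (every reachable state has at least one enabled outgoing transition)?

Answer: DEADLOCK at state 4

Analysis:
R = {0,2,4,5}
  0: b→5  c→2  tau→4  tau→5  [deg 4]
  2: tau→0  [deg 1]
  4: ∅  [STUCK]
  5: tau→0  [deg 1]
Path to 4: tau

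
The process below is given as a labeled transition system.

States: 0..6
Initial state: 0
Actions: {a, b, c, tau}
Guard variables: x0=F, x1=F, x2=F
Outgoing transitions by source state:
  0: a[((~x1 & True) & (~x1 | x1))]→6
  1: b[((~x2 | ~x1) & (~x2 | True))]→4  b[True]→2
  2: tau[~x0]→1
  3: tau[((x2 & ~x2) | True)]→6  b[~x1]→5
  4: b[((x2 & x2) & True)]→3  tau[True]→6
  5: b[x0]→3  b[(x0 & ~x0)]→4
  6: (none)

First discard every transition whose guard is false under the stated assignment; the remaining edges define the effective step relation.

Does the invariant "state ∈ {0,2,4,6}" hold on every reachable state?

Inv-set: {0,2,4,6}
R = {0,6}
  0: safe
  6: safe

Answer: INVARIANT HOLDS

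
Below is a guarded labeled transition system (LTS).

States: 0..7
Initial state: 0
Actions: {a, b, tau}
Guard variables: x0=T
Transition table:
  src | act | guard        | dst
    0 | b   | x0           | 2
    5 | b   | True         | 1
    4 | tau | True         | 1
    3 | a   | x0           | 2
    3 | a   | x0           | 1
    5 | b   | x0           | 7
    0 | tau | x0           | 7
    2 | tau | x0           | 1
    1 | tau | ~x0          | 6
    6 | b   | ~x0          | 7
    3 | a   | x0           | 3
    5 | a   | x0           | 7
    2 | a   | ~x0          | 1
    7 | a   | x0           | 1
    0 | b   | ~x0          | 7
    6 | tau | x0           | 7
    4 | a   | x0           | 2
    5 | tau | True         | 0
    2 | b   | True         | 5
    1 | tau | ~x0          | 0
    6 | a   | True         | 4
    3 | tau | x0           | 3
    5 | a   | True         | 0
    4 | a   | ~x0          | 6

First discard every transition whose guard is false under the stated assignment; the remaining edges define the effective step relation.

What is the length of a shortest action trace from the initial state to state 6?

Answer: UNREACHABLE

Analysis:
Layered search for 6:
  depth 0: {0}
  depth 1: {2,7}
  depth 2: {1,5}
6 never appears.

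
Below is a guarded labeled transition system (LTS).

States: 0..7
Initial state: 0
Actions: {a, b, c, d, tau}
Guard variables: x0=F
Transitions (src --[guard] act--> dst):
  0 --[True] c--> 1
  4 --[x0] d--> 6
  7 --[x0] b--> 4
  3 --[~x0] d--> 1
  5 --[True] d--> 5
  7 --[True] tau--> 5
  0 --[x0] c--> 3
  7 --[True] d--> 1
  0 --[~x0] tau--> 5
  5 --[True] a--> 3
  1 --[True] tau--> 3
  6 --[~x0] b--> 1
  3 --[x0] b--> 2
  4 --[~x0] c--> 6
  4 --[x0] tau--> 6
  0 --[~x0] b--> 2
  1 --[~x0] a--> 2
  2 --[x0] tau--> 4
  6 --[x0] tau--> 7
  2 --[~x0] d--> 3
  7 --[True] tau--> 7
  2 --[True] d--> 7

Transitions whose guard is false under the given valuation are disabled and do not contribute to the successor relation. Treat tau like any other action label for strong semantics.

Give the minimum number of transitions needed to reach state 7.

Answer: 2

Analysis:
Layered search for 7:
  depth 0: {0}
  depth 1: {1,2,5}
  depth 2: {3,7}
depth(7)=2, e.g. b·d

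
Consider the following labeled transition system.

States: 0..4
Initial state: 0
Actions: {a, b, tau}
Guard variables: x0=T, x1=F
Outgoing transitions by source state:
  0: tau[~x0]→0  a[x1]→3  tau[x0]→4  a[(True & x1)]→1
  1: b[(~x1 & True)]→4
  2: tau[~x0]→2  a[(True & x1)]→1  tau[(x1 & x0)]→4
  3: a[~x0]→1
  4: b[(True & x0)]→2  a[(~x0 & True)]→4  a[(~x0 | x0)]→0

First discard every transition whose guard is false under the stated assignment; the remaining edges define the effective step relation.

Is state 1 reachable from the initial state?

Answer: UNREACHABLE

Analysis:
Guard filter leaves 4 enabled edge(s).
depth 0: {0}
depth 1: {4}  cumulative {0,4}
depth 2: {2}  cumulative {0,2,4}
Reachable = {0,2,4}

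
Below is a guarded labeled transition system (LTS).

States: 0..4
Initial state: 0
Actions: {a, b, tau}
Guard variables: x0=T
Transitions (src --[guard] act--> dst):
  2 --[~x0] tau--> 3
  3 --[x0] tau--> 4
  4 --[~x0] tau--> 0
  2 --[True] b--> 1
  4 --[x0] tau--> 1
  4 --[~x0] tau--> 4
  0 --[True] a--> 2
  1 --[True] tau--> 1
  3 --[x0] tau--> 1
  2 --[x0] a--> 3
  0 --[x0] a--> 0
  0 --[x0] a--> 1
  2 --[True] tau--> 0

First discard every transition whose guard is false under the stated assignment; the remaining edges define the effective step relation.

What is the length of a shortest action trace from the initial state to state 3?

Layered search for 3:
  Layer 0: {0}
  Layer 1: {1,2}
  Layer 2: {3}
first hit 3 at d=2 via a·a

Answer: 2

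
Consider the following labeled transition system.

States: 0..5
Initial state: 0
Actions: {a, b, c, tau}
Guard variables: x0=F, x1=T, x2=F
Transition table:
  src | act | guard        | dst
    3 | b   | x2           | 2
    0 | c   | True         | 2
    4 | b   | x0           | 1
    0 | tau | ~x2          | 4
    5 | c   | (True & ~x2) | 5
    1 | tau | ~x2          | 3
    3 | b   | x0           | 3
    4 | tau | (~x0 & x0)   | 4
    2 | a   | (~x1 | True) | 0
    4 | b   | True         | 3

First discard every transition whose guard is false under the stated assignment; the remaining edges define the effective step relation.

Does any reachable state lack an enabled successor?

Answer: DEADLOCK at state 3

Analysis:
Reachable = {0,2,3,4}
  0: c→2  tau→4  [2 out]
  2: a→0  [1 out]
  3: ∅  [no exit]
  4: b→3  [1 out]
trace reaching 3: tau·b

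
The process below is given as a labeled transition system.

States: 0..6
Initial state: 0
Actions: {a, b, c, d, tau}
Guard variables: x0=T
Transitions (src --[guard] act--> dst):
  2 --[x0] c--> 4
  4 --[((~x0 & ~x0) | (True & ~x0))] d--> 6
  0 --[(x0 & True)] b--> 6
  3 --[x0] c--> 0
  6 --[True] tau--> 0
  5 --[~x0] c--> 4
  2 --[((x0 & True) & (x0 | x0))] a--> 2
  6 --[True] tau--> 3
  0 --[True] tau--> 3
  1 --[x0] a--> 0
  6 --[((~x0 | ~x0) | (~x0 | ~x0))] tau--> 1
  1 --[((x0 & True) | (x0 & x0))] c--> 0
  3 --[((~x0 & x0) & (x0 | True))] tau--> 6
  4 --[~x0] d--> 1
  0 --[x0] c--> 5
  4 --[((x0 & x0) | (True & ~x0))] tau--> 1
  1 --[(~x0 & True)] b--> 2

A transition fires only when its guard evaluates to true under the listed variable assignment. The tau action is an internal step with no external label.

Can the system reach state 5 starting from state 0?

11 transition(s) survive guard evaluation.
depth 0: {0}
depth 1: {3,5,6}  cumulative {0,3,5,6}
Reachable = {0,3,5,6}
trace reaching 5: c

Answer: REACHABLE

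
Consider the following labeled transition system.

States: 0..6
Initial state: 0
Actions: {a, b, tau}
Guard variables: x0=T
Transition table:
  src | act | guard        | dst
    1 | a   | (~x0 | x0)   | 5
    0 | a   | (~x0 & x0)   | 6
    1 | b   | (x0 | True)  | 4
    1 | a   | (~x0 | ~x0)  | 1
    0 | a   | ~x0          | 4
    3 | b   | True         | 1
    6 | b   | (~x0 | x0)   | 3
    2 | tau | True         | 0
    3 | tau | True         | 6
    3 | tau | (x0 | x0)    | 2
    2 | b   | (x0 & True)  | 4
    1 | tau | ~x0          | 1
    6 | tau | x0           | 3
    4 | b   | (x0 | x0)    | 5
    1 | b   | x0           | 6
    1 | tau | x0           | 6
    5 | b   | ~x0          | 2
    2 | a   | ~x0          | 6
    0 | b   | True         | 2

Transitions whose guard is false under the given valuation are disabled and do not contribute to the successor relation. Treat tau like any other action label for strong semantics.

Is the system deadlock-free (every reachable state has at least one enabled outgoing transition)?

Reachable = {0,2,4,5}
  0: b→2  [1 exit(s)]
  2: b→4  tau→0  [2 exit(s)]
  4: b→5  [1 exit(s)]
  5: ∅  [deadlock]
Path to 5: b·b·b

Answer: DEADLOCK at state 5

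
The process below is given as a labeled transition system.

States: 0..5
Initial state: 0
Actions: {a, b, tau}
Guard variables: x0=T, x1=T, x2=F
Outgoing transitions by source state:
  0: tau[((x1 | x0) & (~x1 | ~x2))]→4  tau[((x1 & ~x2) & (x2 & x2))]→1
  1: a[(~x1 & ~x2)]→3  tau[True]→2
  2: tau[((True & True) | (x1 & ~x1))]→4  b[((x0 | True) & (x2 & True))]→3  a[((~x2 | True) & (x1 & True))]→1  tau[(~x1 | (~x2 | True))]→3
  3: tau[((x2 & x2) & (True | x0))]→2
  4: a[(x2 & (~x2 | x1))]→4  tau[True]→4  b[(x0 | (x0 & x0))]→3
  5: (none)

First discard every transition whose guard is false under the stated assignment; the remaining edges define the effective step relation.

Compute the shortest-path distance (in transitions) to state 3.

Layered search for 3:
  depth 0: {0}
  depth 1: {4}
  depth 2: {3}
3 enters at depth 2; path tau·b

Answer: 2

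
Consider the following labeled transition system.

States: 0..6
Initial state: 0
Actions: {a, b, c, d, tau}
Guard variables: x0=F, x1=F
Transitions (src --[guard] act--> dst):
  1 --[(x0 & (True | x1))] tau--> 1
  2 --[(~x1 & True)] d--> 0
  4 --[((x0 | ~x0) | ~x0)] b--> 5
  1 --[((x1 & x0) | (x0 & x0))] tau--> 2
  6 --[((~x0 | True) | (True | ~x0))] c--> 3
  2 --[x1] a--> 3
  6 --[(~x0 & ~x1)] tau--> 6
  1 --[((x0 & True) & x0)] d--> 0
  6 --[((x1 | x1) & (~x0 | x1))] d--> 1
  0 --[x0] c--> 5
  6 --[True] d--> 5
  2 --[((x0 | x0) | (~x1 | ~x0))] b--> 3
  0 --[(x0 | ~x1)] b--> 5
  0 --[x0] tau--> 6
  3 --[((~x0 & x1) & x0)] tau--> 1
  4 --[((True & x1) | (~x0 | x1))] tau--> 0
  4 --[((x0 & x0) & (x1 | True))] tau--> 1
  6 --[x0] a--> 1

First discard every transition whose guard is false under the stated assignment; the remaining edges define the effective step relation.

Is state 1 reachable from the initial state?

8 transition(s) survive guard evaluation.
L0 = {0}
L1 = {5}  total {0,5}
Reachable = {0,5}

Answer: UNREACHABLE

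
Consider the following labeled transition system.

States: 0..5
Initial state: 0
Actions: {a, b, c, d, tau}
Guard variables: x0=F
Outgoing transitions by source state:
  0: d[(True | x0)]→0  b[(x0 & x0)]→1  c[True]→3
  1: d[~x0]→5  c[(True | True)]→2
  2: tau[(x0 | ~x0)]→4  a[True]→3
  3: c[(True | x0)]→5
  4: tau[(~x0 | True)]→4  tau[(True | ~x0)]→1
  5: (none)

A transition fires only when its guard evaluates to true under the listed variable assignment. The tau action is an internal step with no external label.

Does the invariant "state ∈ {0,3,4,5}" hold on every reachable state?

Answer: INVARIANT HOLDS

Trace:
Safe = {0,3,4,5}
Reachable = {0,3,5}
  0: safe
  3: safe
  5: safe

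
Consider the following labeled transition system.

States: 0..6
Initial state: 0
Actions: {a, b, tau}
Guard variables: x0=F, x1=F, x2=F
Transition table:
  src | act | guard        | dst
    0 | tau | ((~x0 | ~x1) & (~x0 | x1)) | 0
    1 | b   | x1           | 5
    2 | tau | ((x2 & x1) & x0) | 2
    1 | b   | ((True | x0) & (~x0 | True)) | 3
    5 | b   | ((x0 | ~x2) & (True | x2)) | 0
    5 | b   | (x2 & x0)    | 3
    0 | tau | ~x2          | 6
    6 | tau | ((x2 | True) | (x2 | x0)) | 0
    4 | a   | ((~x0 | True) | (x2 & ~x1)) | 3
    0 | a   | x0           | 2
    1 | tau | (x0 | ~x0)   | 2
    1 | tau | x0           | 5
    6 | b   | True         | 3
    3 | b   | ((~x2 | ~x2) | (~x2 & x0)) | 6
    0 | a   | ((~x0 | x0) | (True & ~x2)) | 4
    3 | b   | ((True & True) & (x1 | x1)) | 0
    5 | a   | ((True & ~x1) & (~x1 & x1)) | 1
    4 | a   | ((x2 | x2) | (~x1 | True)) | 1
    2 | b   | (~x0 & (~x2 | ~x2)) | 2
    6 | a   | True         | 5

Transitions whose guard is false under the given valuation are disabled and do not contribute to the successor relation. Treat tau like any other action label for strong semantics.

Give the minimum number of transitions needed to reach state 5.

Breadth-first toward 5:
  depth 0: {0}
  depth 1: {4,6}
  depth 2: {1,3,5}
first hit 5 at d=2 via tau·a

Answer: 2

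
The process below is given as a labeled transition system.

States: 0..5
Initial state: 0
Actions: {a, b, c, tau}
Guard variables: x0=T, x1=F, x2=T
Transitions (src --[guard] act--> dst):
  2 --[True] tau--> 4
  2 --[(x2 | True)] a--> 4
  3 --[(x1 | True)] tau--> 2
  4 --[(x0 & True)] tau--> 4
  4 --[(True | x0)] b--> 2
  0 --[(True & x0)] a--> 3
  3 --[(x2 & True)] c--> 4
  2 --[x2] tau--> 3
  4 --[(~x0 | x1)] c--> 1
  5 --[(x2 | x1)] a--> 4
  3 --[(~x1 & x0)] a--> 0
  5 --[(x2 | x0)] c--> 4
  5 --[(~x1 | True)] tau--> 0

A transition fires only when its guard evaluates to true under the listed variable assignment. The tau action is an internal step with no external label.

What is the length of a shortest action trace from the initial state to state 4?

Layered search for 4:
  Layer 0: {0}
  Layer 1: {3}
  Layer 2: {2,4}
depth(4)=2, e.g. a·c

Answer: 2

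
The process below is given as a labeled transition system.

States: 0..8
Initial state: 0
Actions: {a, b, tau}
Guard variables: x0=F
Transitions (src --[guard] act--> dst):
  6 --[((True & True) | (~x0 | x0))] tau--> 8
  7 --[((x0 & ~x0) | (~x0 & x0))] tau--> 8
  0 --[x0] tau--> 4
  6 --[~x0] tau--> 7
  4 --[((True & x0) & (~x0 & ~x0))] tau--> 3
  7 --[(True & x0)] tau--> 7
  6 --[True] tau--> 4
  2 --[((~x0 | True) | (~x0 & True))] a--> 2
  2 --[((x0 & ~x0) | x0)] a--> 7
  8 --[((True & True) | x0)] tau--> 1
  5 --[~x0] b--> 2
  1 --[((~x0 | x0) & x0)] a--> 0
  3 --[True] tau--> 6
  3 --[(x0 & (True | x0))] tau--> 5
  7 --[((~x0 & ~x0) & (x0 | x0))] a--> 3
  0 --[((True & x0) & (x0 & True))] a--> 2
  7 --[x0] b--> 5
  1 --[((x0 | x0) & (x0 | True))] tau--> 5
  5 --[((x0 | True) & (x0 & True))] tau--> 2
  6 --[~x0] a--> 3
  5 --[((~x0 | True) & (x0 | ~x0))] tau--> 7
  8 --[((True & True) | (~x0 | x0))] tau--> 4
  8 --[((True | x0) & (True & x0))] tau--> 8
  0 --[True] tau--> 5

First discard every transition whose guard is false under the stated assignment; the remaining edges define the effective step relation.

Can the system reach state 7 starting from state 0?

Guard filter leaves 11 enabled edge(s).
depth 0: {0}
depth 1: {5}  total {0,5}
depth 2: {2,7}  total {0,2,5,7}
Reachable = {0,2,5,7}
Path to 7: tau·tau

Answer: REACHABLE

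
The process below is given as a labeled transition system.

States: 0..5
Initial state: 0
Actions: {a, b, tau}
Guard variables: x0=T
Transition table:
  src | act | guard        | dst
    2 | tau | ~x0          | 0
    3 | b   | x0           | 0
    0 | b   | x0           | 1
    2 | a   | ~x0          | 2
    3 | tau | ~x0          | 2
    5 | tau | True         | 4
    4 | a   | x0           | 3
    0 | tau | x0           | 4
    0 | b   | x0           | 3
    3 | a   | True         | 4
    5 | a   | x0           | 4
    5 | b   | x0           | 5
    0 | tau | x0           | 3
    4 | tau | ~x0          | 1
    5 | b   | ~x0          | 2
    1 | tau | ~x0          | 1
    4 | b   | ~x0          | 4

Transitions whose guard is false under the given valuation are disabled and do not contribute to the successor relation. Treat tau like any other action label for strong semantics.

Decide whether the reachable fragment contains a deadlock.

Answer: DEADLOCK at state 1

Trace:
Reachable = {0,1,3,4}
  0: b→1  b→3  tau→3  tau→4  [deg 4]
  1: ∅  [deadlock]
  3: a→4  b→0  [deg 2]
  4: a→3  [deg 1]
witness 1: b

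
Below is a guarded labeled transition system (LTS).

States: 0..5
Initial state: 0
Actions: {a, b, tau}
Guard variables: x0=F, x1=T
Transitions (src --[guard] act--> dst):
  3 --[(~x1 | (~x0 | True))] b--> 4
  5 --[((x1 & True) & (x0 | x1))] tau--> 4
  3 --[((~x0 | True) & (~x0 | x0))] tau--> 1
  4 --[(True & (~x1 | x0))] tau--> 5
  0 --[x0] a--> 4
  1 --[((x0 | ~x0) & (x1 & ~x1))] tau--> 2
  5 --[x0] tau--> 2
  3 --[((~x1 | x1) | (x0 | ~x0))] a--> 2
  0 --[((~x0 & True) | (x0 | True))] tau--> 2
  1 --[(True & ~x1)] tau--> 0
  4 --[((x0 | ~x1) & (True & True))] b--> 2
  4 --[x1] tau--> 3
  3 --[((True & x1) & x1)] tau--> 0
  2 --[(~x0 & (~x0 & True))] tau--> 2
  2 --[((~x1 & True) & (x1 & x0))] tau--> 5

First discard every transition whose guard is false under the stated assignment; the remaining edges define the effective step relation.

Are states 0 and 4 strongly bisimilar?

Answer: NOT BISIMILAR

Working:
Compute ~ classes (split until stable):
  π0 = {{0,1,2,3,4,5}}
  π1 = {{0,2,4,5},{1},{3}}
  π2 = {{0,2,5},{1},{3},{4}}
  π3 = {{0,2},{1},{3},{4},{5}}
5 equivalence class(es) (converged in 4)
class of 0: {0,2}; class of 4: {4}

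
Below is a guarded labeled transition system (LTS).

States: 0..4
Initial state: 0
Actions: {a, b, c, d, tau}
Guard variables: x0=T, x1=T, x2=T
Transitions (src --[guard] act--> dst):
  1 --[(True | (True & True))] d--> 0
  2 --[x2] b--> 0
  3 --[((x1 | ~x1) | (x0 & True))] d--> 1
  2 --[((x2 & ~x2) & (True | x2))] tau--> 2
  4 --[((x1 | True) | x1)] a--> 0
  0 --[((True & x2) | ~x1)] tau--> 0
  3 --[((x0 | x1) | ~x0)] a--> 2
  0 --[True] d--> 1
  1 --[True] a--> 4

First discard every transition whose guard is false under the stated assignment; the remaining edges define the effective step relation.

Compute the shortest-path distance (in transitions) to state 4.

Answer: 2

Working:
Breadth-first toward 4:
  Layer 0: {0}
  Layer 1: {1}
  Layer 2: {4}
4 enters at depth 2; path d·a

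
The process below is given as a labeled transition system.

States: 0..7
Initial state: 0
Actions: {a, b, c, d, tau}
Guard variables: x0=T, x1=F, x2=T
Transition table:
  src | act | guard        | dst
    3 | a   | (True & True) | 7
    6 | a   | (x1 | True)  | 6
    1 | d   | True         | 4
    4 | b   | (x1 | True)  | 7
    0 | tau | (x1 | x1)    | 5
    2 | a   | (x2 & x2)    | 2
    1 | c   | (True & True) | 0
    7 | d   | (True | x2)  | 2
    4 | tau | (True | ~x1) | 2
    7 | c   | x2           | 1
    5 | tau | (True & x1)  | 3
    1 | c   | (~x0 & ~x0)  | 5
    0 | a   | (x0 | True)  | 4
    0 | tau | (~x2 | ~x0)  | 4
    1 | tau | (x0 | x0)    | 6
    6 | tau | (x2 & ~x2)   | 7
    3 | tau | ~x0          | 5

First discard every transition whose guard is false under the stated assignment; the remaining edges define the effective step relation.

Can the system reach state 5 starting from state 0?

Answer: UNREACHABLE

Working:
Guard filter leaves 11 enabled edge(s).
L0 = {0}
L1 = {4}  now seen {0,4}
L2 = {2,7}  now seen {0,2,4,7}
L3 = {1}  now seen {0,1,2,4,7}
L4 = {6}  now seen {0,1,2,4,6,7}
Reachable = {0,1,2,4,6,7}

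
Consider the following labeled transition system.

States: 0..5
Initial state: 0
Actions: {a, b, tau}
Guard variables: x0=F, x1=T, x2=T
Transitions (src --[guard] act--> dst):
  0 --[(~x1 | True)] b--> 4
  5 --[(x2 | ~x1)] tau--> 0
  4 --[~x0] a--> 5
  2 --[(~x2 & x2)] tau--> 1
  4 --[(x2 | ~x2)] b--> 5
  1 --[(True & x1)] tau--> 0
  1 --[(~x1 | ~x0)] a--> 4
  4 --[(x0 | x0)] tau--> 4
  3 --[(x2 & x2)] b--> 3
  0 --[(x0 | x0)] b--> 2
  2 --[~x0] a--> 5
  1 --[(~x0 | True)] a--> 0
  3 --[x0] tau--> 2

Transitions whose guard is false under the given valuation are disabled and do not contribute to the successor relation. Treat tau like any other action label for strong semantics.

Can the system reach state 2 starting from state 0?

Guard filter leaves 9 enabled edge(s).
depth 0: {0}
depth 1: {4}  cumulative {0,4}
depth 2: {5}  cumulative {0,4,5}
R = {0,4,5}

Answer: UNREACHABLE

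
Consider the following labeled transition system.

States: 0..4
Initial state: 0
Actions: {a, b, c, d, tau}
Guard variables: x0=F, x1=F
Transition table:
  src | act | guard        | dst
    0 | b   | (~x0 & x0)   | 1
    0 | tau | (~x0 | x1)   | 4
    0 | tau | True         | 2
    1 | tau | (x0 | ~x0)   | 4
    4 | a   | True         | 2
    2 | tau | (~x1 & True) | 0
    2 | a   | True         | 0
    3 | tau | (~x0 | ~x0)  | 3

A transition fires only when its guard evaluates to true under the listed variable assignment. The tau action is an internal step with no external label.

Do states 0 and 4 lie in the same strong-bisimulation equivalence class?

Answer: NOT BISIMILAR

Working:
Bisimulation quotient by refinement:
  P[0] = {{0,1,2,3,4}}
  P[1] = {{0,1,3},{2},{4}}
  P[2] = {{0},{1},{2},{3},{4}}
5 equivalence class(es) (converged in 3)
class of 0: {0}; class of 4: {4}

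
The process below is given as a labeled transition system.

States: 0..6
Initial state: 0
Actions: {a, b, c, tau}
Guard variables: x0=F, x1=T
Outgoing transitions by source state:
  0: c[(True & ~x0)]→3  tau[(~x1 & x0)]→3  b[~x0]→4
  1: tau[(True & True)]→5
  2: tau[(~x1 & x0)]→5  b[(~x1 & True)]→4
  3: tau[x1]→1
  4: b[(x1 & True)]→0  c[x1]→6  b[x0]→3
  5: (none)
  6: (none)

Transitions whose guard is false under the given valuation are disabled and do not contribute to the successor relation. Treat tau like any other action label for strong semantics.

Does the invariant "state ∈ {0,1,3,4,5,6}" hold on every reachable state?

Answer: INVARIANT HOLDS

Working:
Safe = {0,1,3,4,5,6}
Reach set: {0,1,3,4,5,6}
  0: ✓
  1: ✓
  3: ✓
  4: ✓
  5: ✓
  6: ✓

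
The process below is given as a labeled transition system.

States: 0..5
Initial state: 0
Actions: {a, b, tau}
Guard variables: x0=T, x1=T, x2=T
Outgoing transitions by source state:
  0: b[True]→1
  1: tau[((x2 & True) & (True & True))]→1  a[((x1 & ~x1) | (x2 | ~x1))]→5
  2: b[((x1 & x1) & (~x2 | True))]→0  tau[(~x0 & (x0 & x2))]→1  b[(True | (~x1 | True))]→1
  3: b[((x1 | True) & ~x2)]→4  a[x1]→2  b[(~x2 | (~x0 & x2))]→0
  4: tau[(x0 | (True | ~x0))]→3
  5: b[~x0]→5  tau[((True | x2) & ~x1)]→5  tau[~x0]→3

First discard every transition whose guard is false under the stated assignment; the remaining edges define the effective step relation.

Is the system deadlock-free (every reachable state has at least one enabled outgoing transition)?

Answer: DEADLOCK at state 5

Analysis:
R = {0,1,5}
  0: b→1  [1 exit(s)]
  1: a→5  tau→1  [2 exit(s)]
  5: ∅  [no exit]
witness 5: b·a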